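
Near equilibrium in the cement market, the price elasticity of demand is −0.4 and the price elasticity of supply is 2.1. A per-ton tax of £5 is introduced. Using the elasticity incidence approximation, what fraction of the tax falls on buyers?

Incidence ratio: buyers' share ≈ εs / (εs + |εd|) = 2.1 / (2.1 + 0.4) = 0.84.
Supply is the more elastic side, so buyers bear the larger share.

Buyers' share ≈ 0.84.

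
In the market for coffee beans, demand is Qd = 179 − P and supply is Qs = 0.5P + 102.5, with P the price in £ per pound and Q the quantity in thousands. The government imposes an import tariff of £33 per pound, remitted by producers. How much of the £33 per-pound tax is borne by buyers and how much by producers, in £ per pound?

Before the tax: set 179 − P = 0.5P + 102.5 → P* = £51, Q* = 128.
With the tax collected from producers, supply shifts: Qs = 0.5(P − 33) + 102.5.
Solving gives Q = 117 with buyers paying £62 and producers receiving £29 (the £33 wedge).
Burden on buyers: £11; on producers: £22. (They sum to £33.)
The less price-elastic side of the market bears the larger share of a per-unit tax.

Buyers bear £11 per pound; producers bear £22 per pound.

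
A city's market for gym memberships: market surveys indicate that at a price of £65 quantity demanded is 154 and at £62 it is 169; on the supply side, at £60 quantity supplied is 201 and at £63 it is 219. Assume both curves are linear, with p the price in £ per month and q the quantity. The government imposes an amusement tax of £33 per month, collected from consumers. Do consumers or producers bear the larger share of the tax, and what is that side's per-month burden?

Consumers bear the larger share: £18 per month.

Demand slope: (169 − 154)/(62 − 65) = -5, so qd = 479 − 5p.
Supply slope: (219 − 201)/(63 − 60) = 6, so qs = 6p − 159.
Before the tax: set 479 − 5p = 6p − 159 → p* = £58, q* = 189.
With the tax collected from consumers, demand (in seller-price terms) shifts: qd = 479 − 5(p + 33).
New equilibrium: consumers pay £76, producers receive £43, q = 99. (Wedge: pb − ps = 33.)
Per-month burden: consumers £18, producers £15.
Consumers take the larger share because demand is less price-elastic here (demand slope 5 vs supply slope 6).
The less price-elastic side of the market bears the larger share of a per-unit tax.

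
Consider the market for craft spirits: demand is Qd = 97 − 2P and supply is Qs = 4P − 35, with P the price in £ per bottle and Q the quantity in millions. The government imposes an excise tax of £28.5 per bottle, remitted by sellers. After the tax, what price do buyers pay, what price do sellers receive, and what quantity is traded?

Buyers pay £41; sellers receive £12.5; quantity = 15.

Without the tax, 97 − 2P = 4P − 35 gives 6P = 132, so P* = £22 and Q* = 53.
With the tax collected from sellers, supply shifts: Qs = 4(P − 28.5) − 35.
New equilibrium: buyers pay £41, sellers receive £12.5, Q = 15. (Wedge: Pb − Ps = 28.5.)
The less price-elastic side of the market bears the larger share of a per-unit tax.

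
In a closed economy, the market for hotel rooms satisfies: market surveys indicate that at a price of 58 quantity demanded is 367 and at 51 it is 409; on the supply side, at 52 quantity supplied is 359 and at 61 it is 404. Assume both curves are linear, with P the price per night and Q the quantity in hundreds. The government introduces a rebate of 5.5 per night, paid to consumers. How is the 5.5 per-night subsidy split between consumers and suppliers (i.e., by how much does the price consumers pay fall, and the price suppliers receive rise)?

Consumers gain 2.5 per night; suppliers gain 3 per night.

Demand slope: (409 − 367)/(51 − 58) = -6, so Qd = 715 − 6P.
Supply slope: (404 − 359)/(61 − 52) = 5, so Qs = 5P + 99.
Before the subsidy: set 715 − 6P = 5P + 99 → P* = 56, Q* = 379.
With a per-unit subsidy paid to consumers, each effectively pays P − 5.5, so demand becomes Qd = 715 − 6(P − 5.5).
New equilibrium: consumers pay 53.5, suppliers receive 59, Q = 394. (Wedge: Pb − Ps = −5.5.)
Gain to consumers: 2.5; to suppliers: 3. (They sum to 5.5.)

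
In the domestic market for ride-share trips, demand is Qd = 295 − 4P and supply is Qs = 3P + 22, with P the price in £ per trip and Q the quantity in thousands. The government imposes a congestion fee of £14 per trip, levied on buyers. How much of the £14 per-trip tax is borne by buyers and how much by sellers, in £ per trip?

Buyers bear £6 per trip; sellers bear £8 per trip.

Before the tax: set 295 − 4P = 3P + 22 → P* = £39, Q* = 139.
With the tax collected from buyers, demand (in seller-price terms) shifts: Qd = 295 − 4(P + 14).
New equilibrium: buyers pay £45, sellers receive £31, Q = 115. (Wedge: Pb − Ps = 14.)
Burden on buyers: £6; on sellers: £8. (They sum to £14.)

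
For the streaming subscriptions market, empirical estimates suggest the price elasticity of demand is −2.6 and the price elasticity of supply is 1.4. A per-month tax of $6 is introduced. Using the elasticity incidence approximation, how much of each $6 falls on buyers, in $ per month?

Incidence ratio: buyers' share ≈ εs / (εs + |εd|) = 1.4 / (1.4 + 2.6) = 0.35.
So buyers bear ≈ 0.35 × $6 = $2.1; producers bear $3.9.

Buyers bear ≈ $2.1 per month.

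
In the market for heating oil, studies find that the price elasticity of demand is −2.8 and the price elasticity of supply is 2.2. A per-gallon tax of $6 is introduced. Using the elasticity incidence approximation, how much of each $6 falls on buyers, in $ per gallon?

Buyers bear ≈ $2.64 per gallon.

Incidence ratio: buyers' share ≈ εs / (εs + |εd|) = 2.2 / (2.2 + 2.8) = 0.44.
So buyers bear ≈ 0.44 × $6 = $2.64; sellers bear $3.36.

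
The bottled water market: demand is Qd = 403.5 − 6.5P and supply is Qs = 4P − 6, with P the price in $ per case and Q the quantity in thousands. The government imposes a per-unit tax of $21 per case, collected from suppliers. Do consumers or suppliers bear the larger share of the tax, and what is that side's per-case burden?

Without the tax, 403.5 − 6.5P = 4P − 6 gives 10.5P = 409.5, so P* = $39 and Q* = 150.
With the tax collected from suppliers, supply shifts: Qs = 4(P − 21) − 6.
Solving gives Q = 98 with consumers paying $47 and suppliers receiving $26 (the $21 wedge).
Per-case burden: consumers $8, suppliers $13.
Suppliers take the larger share because supply is less price-elastic here (demand slope 6.5 vs supply slope 4).

Suppliers bear the larger share: $13 per case.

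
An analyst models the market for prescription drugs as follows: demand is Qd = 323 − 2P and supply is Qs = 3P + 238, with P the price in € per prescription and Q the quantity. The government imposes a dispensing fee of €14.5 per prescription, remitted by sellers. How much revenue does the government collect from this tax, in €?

Tax revenue = €3938.2.

Before the tax: set 323 − 2P = 3P + 238 → P* = €17, Q* = 289.
With the tax collected from sellers, supply shifts: Qs = 3(P − 14.5) + 238.
Solving gives Q = 271.6 with buyers paying €25.7 and sellers receiving €11.2 (the €14.5 wedge).
Revenue = t · Q = 14.5 · 271.6 = €3938.2.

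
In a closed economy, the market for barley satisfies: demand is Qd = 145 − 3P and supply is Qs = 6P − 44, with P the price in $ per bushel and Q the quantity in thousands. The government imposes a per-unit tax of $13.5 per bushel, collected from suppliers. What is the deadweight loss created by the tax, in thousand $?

Deadweight loss = $182.25 thousand.

Before the tax: set 145 − 3P = 6P − 44 → P* = $21, Q* = 82.
With the tax collected from suppliers, supply shifts: Qs = 6(P − 13.5) − 44.
New equilibrium: buyers pay $30, suppliers receive $16.5, Q = 55. (Wedge: Pb − Ps = 13.5.)
Quantity falls by |ΔQ| = |82 − 55| = 27.
DWL = ½ · t · |ΔQ| = ½ · 13.5 · 27 = $182.25.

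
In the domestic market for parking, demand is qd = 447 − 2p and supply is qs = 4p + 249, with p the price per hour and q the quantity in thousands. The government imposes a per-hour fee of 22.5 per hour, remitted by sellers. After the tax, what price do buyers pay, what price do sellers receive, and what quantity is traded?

Buyers pay 48; sellers receive 25.5; quantity = 351.

Before the tax: set 447 − 2p = 4p + 249 → p* = 33, q* = 381.
With the tax collected from sellers, supply shifts: qs = 4(p − 22.5) + 249.
New equilibrium: buyers pay 48, sellers receive 25.5, q = 351. (Wedge: pb − ps = 22.5.)
The less price-elastic side of the market bears the larger share of a per-unit tax.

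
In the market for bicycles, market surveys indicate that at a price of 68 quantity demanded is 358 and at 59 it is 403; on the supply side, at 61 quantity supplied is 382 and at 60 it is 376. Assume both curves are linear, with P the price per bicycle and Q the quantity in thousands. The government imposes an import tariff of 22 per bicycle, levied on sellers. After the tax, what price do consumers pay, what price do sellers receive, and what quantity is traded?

Consumers pay 74; sellers receive 52; quantity = 328.

Demand slope: (403 − 358)/(59 − 68) = -5, so Qd = 698 − 5P.
Supply slope: (376 − 382)/(60 − 61) = 6, so Qs = 6P + 16.
Before the tax: set 698 − 5P = 6P + 16 → P* = 62, Q* = 388.
With the tax collected from sellers, supply shifts: Qs = 6(P − 22) + 16.
Solving gives Q = 328 with consumers paying 74 and sellers receiving 52 (the 22 wedge).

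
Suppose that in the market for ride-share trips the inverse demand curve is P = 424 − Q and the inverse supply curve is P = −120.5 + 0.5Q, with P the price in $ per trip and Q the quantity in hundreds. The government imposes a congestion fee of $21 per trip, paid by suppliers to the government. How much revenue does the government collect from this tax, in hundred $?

Tax revenue = $7329 hundred.

Rewrite in direct form: Qd = 424 − P and Qs = 2P + 241.
Without the tax, 424 − P = 2P + 241 gives 3P = 183, so P* = $61 and Q* = 363.
With the tax collected from suppliers, supply shifts: Qs = 2(P − 21) + 241.
New equilibrium: buyers pay $75, suppliers receive $54, Q = 349. (Wedge: Pb − Ps = 21.)
Revenue = t · Q = 21 · 349 = $7329.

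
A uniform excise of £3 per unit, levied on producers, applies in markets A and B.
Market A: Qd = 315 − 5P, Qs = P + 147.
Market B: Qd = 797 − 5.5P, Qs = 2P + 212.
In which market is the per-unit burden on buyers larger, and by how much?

Market A: pre-tax P* = £28, Q* = 175; post-tax Q = 172.5; per-unit burden on buyers = £0.5.
Market B: pre-tax P* = £78, Q* = 368; post-tax Q = 363.6; per-unit burden on buyers = £0.8.
Difference: £0.5 vs £0.8 → market B is larger by £0.3.

Market B, by £0.3.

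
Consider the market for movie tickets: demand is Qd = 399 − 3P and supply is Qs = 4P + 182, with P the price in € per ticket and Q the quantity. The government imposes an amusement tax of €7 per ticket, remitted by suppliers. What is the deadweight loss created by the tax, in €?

Deadweight loss = €42.

Without the tax, 399 − 3P = 4P + 182 gives 7P = 217, so P* = €31 and Q* = 306.
With the tax collected from suppliers, supply shifts: Qs = 4(P − 7) + 182.
New equilibrium: consumers pay €35, suppliers receive €28, Q = 294. (Wedge: Pb − Ps = 7.)
Quantity falls by |ΔQ| = |306 − 294| = 12.
DWL = ½ · t · |ΔQ| = ½ · 7 · 12 = €42.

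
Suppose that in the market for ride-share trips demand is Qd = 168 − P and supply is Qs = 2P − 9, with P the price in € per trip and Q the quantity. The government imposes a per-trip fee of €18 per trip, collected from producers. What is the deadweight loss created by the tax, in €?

Before the tax: set 168 − P = 2P − 9 → P* = €59, Q* = 109.
With the tax collected from producers, supply shifts: Qs = 2(P − 18) − 9.
New equilibrium: buyers pay €71, producers receive €53, Q = 97. (Wedge: Pb − Ps = 18.)
Quantity falls by |ΔQ| = |109 − 97| = 12.
DWL = ½ · t · |ΔQ| = ½ · 18 · 12 = €108.

Deadweight loss = €108.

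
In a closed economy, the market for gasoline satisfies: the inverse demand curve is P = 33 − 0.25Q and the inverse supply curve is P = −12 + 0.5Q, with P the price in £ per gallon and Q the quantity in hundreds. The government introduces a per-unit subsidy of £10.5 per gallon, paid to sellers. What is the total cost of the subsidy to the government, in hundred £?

Government outlay = £777 hundred.

Inverting to Q(P) form: Qd = 132 − 4P; Qs = 2P + 24.
Without the subsidy, 132 − 4P = 2P + 24 gives 6P = 108, so P* = £18 and Q* = 60.
With a per-unit subsidy paid to sellers, each receives P + 10.5 per unit sold, so supply becomes Qs = 2(P + 10.5) + 24.
Solving gives Q = 74 with buyers paying £14.5 and sellers receiving £25 (the £10.5 wedge).
Outlay = t · Q = 10.5 · 74 = £777.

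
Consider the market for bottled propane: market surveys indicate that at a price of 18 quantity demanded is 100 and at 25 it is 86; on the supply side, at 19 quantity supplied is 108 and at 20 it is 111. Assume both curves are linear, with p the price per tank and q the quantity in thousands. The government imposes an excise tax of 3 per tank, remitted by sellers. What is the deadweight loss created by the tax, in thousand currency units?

Demand slope: (86 − 100)/(25 − 18) = -2, so qd = 136 − 2p.
Supply slope: (111 − 108)/(20 − 19) = 3, so qs = 3p + 51.
Before the tax: set 136 − 2p = 3p + 51 → p* = 17, q* = 102.
With the tax collected from sellers, supply shifts: qs = 3(p − 3) + 51.
Solving gives q = 98.4 with buyers paying 18.8 and sellers receiving 15.8 (the 3 wedge).
Quantity falls by |ΔQ| = |102 − 98.4| = 3.6.
DWL = ½ · t · |ΔQ| = ½ · 3 · 3.6 = 5.4.

Deadweight loss = 5.4 thousand.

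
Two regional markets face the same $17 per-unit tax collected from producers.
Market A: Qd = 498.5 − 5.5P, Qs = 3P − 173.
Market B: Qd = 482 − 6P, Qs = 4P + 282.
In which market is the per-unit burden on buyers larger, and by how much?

Market B, by $0.8.

Market A: pre-tax P* = $79, Q* = 64; post-tax Q = 31; per-unit burden on buyers = $6.
Market B: pre-tax P* = $20, Q* = 362; post-tax Q = 321.2; per-unit burden on buyers = $6.8.
Difference: $6 vs $6.8 → market B is larger by $0.8.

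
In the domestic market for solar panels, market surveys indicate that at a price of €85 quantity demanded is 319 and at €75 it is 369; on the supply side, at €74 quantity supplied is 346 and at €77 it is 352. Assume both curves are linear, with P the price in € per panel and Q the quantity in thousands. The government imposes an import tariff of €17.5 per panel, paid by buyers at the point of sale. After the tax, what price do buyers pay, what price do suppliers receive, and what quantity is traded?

Buyers pay €83; suppliers receive €65.5; quantity = 329.

Demand slope: (369 − 319)/(75 − 85) = -5, so Qd = 744 − 5P.
Supply slope: (352 − 346)/(77 − 74) = 2, so Qs = 2P + 198.
Before the tax: set 744 − 5P = 2P + 198 → P* = €78, Q* = 354.
With the tax collected from buyers, demand (in seller-price terms) shifts: Qd = 744 − 5(P + 17.5).
Solving gives Q = 329 with buyers paying €83 and suppliers receiving €65.5 (the €17.5 wedge).
The less price-elastic side of the market bears the larger share of a per-unit tax.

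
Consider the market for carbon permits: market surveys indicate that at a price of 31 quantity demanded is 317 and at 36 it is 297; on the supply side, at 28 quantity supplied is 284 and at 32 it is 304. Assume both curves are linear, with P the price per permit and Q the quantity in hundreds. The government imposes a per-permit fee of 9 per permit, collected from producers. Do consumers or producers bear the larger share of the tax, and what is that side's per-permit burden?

Demand slope: (297 − 317)/(36 − 31) = -4, so Qd = 441 − 4P.
Supply slope: (304 − 284)/(32 − 28) = 5, so Qs = 5P + 144.
Before the tax: set 441 − 4P = 5P + 144 → P* = 33, Q* = 309.
With the tax collected from producers, supply shifts: Qs = 5(P − 9) + 144.
New equilibrium: consumers pay 38, producers receive 29, Q = 289. (Wedge: Pb − Ps = 9.)
Per-permit burden: consumers 5, producers 4.
Consumers take the larger share because demand is less price-elastic here (demand slope 4 vs supply slope 5).
The less price-elastic side of the market bears the larger share of a per-unit tax.

Consumers bear the larger share: 5 per permit.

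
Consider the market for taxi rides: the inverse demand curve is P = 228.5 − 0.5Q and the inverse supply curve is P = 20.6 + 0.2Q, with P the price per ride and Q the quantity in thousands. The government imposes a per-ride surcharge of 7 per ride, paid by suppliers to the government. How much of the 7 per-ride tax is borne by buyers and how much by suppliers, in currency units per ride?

Buyers bear 5 per ride; suppliers bear 2 per ride.

Inverting to Q(P) form: Qd = 457 − 2P; Qs = 5P − 103.
Before the tax: set 457 − 2P = 5P − 103 → P* = 80, Q* = 297.
With the tax collected from suppliers, supply shifts: Qs = 5(P − 7) − 103.
New equilibrium: buyers pay 85, suppliers receive 78, Q = 287. (Wedge: Pb − Ps = 7.)
Burden on buyers: 5; on suppliers: 2. (They sum to 7.)
The less price-elastic side of the market bears the larger share of a per-unit tax.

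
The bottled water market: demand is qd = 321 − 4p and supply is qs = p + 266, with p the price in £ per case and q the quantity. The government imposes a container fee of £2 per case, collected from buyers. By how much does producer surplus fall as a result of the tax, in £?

Producer surplus falls by £441.92.

Before the tax: set 321 − 4p = p + 266 → p* = £11, q* = 277.
With the tax collected from buyers, demand (in seller-price terms) shifts: qd = 321 − 4(p + 2).
New equilibrium: buyers pay £11.4, producers receive £9.4, q = 275.4. (Wedge: pb − ps = 2.)
ΔPS is the trapezoid between Q = 275.4 and Q = 277 of height £1.6: ½ · (277 + 275.4) · 1.6 = £441.92.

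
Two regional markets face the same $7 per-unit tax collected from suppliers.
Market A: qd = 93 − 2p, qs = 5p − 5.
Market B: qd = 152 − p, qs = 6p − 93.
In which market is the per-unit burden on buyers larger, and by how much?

Market B, by $1.

Market A: pre-tax p* = $14, q* = 65; post-tax q = 55; per-unit burden on buyers = $5.
Market B: pre-tax p* = $35, q* = 117; post-tax q = 111; per-unit burden on buyers = $6.
Difference: $5 vs $6 → market B is larger by $1.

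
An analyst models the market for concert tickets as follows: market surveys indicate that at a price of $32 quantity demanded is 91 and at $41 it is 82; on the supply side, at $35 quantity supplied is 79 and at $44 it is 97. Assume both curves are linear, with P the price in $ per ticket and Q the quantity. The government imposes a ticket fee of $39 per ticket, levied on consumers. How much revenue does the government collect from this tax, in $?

Demand slope: (82 − 91)/(41 − 32) = -1, so Qd = 123 − P.
Supply slope: (97 − 79)/(44 − 35) = 2, so Qs = 2P + 9.
Without the tax, 123 − P = 2P + 9 gives 3P = 114, so P* = $38 and Q* = 85.
With the tax collected from consumers, demand (in seller-price terms) shifts: Qd = 123 − (P + 39).
Solving gives Q = 59 with consumers paying $64 and producers receiving $25 (the $39 wedge).
Revenue = t · Q = 39 · 59 = $2301.

Tax revenue = $2301.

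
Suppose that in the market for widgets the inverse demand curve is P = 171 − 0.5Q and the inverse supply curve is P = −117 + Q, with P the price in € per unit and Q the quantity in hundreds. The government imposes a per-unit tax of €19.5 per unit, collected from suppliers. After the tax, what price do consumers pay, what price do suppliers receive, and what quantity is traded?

Rewrite in direct form: Qd = 342 − 2P and Qs = P + 117.
Before the tax: set 342 − 2P = P + 117 → P* = €75, Q* = 192.
With the tax collected from suppliers, supply shifts: Qs = (P − 19.5) + 117.
Solving gives Q = 179 with consumers paying €81.5 and suppliers receiving €62 (the €19.5 wedge).

Consumers pay €81.5; suppliers receive €62; quantity = 179.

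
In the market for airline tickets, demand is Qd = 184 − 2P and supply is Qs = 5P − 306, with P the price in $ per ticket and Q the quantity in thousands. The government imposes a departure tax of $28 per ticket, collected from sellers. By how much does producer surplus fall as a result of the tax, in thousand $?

Producer surplus falls by $192 thousand.

Before the tax: set 184 − 2P = 5P − 306 → P* = $70, Q* = 44.
With the tax collected from sellers, supply shifts: Qs = 5(P − 28) − 306.
Solving gives Q = 4 with buyers paying $90 and sellers receiving $62 (the $28 wedge).
ΔPS is the trapezoid between Q = 4 and Q = 44 of height $8: ½ · (44 + 4) · 8 = $192.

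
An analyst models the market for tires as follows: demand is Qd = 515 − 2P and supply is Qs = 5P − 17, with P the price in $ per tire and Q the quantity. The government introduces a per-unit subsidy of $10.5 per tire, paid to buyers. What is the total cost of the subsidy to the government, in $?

Before the subsidy: set 515 − 2P = 5P − 17 → P* = $76, Q* = 363.
With a per-unit subsidy paid to buyers, each effectively pays P − 10.5, so demand becomes Qd = 515 − 2(P − 10.5).
New equilibrium: buyers pay $68.5, suppliers receive $79, Q = 378. (Wedge: Pb − Ps = −10.5.)
Outlay = t · Q = 10.5 · 378 = $3969.

Government outlay = $3969.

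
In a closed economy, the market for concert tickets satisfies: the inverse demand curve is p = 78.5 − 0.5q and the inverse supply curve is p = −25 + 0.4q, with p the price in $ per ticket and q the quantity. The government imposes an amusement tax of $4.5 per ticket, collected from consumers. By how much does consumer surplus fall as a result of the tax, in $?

Rewrite in direct form: qd = 157 − 2p and qs = 2.5p + 62.5.
Before the tax: set 157 − 2p = 2.5p + 62.5 → p* = $21, q* = 115.
With the tax collected from consumers, demand (in seller-price terms) shifts: qd = 157 − 2(p + 4.5).
New equilibrium: consumers pay $23.5, suppliers receive $19, q = 110. (Wedge: pb − ps = 4.5.)
ΔCS is the trapezoid between Q = 110 and Q = 115 of height $2.5: ½ · (115 + 110) · 2.5 = $281.25.

Consumer surplus falls by $281.25.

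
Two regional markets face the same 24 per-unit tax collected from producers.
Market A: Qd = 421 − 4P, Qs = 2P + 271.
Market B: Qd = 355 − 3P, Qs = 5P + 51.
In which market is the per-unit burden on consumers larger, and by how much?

Market B, by 7.

Market A: pre-tax P* = 25, Q* = 321; post-tax Q = 289; per-unit burden on consumers = 8.
Market B: pre-tax P* = 38, Q* = 241; post-tax Q = 196; per-unit burden on consumers = 15.
Difference: 8 vs 15 → market B is larger by 7.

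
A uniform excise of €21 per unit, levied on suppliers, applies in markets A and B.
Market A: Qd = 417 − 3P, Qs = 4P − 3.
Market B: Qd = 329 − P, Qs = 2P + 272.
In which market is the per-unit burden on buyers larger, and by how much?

Market B, by €2.

Market A: pre-tax P* = €60, Q* = 237; post-tax Q = 201; per-unit burden on buyers = €12.
Market B: pre-tax P* = €19, Q* = 310; post-tax Q = 296; per-unit burden on buyers = €14.
Difference: €12 vs €14 → market B is larger by €2.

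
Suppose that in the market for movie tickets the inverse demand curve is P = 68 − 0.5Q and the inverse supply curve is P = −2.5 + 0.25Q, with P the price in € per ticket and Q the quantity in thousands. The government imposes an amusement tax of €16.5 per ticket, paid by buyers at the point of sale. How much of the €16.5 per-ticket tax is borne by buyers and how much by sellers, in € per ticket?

Buyers bear €11 per ticket; sellers bear €5.5 per ticket.

Inverting to Q(P) form: Qd = 136 − 2P; Qs = 4P + 10.
Without the tax, 136 − 2P = 4P + 10 gives 6P = 126, so P* = €21 and Q* = 94.
With the tax collected from buyers, demand (in seller-price terms) shifts: Qd = 136 − 2(P + 16.5).
New equilibrium: buyers pay €32, sellers receive €15.5, Q = 72. (Wedge: Pb − Ps = 16.5.)
Burden on buyers: €11; on sellers: €5.5. (They sum to €16.5.)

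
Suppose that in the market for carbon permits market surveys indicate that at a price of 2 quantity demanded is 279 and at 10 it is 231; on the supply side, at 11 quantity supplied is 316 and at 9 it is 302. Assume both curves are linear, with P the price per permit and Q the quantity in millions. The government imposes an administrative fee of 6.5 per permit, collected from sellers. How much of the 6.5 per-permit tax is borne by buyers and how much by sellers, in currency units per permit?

Buyers bear 3.5 per permit; sellers bear 3 per permit.

Demand slope: (231 − 279)/(10 − 2) = -6, so Qd = 291 − 6P.
Supply slope: (302 − 316)/(9 − 11) = 7, so Qs = 7P + 239.
Before the tax: set 291 − 6P = 7P + 239 → P* = 4, Q* = 267.
With the tax collected from sellers, supply shifts: Qs = 7(P − 6.5) + 239.
New equilibrium: buyers pay 7.5, sellers receive 1, Q = 246. (Wedge: Pb − Ps = 6.5.)
Burden on buyers: 3.5; on sellers: 3. (They sum to 6.5.)
The less price-elastic side of the market bears the larger share of a per-unit tax.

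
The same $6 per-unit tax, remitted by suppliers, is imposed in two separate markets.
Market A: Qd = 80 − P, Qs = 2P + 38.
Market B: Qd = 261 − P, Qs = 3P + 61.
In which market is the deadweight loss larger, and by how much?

Market A: pre-tax P* = $14, Q* = 66; post-tax Q = 62; deadweight loss = $12.
Market B: pre-tax P* = $50, Q* = 211; post-tax Q = 206.5; deadweight loss = $13.5.
Difference: $12 vs $13.5 → market B is larger by $1.5.

Market B, by $1.5.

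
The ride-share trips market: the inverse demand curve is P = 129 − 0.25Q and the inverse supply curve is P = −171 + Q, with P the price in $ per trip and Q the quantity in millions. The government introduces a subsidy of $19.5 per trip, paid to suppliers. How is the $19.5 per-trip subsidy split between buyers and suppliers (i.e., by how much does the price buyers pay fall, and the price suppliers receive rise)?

Buyers gain $3.9 per trip; suppliers gain $15.6 per trip.

Inverting to Q(P) form: Qd = 516 − 4P; Qs = P + 171.
Before the subsidy: set 516 − 4P = P + 171 → P* = $69, Q* = 240.
With a per-unit subsidy paid to suppliers, each receives P + 19.5 per unit sold, so supply becomes Qs = (P + 19.5) + 171.
Solving gives Q = 255.6 with buyers paying $65.1 and suppliers receiving $84.6 (the $19.5 wedge).
Gain to buyers: $3.9; to suppliers: $15.6. (They sum to $19.5.)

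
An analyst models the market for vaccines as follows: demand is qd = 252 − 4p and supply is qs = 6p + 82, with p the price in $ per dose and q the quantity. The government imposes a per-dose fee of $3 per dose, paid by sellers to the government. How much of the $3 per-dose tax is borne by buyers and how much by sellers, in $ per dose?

Buyers bear $1.8 per dose; sellers bear $1.2 per dose.

Without the tax, 252 − 4p = 6p + 82 gives 10p = 170, so p* = $17 and q* = 184.
With the tax collected from sellers, supply shifts: qs = 6(p − 3) + 82.
Solving gives q = 176.8 with buyers paying $18.8 and sellers receiving $15.8 (the $3 wedge).
Burden on buyers: $1.8; on sellers: $1.2. (They sum to $3.)
The less price-elastic side of the market bears the larger share of a per-unit tax.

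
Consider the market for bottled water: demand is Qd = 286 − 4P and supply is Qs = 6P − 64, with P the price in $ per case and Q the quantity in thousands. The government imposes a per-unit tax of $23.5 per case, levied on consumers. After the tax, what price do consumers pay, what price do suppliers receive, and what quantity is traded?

Before the tax: set 286 − 4P = 6P − 64 → P* = $35, Q* = 146.
With the tax collected from consumers, demand (in seller-price terms) shifts: Qd = 286 − 4(P + 23.5).
New equilibrium: consumers pay $49.1, suppliers receive $25.6, Q = 89.6. (Wedge: Pb − Ps = 23.5.)

Consumers pay $49.1; suppliers receive $25.6; quantity = 89.6.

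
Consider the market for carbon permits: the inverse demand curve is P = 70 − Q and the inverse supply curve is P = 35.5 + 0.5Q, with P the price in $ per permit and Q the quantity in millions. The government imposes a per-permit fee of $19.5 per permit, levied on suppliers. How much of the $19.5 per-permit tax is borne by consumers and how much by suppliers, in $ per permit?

Inverting to Q(P) form: Qd = 70 − P; Qs = 2P − 71.
Before the tax: set 70 − P = 2P − 71 → P* = $47, Q* = 23.
With the tax collected from suppliers, supply shifts: Qs = 2(P − 19.5) − 71.
Solving gives Q = 10 with consumers paying $60 and suppliers receiving $40.5 (the $19.5 wedge).
Burden on consumers: $13; on suppliers: $6.5. (They sum to $19.5.)

Consumers bear $13 per permit; suppliers bear $6.5 per permit.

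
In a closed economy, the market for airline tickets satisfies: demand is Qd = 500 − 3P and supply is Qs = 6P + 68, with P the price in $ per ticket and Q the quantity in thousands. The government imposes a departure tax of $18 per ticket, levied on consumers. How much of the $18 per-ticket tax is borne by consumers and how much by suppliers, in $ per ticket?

Consumers bear $12 per ticket; suppliers bear $6 per ticket.

Before the tax: set 500 − 3P = 6P + 68 → P* = $48, Q* = 356.
With the tax collected from consumers, demand (in seller-price terms) shifts: Qd = 500 − 3(P + 18).
New equilibrium: consumers pay $60, suppliers receive $42, Q = 320. (Wedge: Pb − Ps = 18.)
Burden on consumers: $12; on suppliers: $6. (They sum to $18.)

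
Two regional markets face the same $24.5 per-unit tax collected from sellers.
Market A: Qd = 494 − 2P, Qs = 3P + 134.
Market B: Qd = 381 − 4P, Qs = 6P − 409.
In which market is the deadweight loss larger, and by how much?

Market B, by $360.15.

Market A: pre-tax P* = $72, Q* = 350; post-tax Q = 320.6; deadweight loss = $360.15.
Market B: pre-tax P* = $79, Q* = 65; post-tax Q = 6.2; deadweight loss = $720.3.
Difference: $360.15 vs $720.3 → market B is larger by $360.15.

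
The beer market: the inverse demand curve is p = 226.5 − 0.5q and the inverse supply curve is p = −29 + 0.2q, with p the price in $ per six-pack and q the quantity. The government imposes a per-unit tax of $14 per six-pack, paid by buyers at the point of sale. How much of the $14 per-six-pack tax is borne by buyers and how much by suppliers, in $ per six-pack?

Inverting to q(p) form: qd = 453 − 2p; qs = 5p + 145.
Without the tax, 453 − 2p = 5p + 145 gives 7p = 308, so p* = $44 and q* = 365.
With the tax collected from buyers, demand (in seller-price terms) shifts: qd = 453 − 2(p + 14).
New equilibrium: buyers pay $54, suppliers receive $40, q = 345. (Wedge: pb − ps = 14.)
Burden on buyers: $10; on suppliers: $4. (They sum to $14.)
The less price-elastic side of the market bears the larger share of a per-unit tax.

Buyers bear $10 per six-pack; suppliers bear $4 per six-pack.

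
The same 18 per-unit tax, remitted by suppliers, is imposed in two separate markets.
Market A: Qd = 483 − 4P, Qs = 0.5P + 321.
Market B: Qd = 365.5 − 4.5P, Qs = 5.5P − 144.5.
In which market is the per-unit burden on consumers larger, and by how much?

Market B, by 7.9.

Market A: pre-tax P* = 36, Q* = 339; post-tax Q = 331; per-unit burden on consumers = 2.
Market B: pre-tax P* = 51, Q* = 136; post-tax Q = 91.45; per-unit burden on consumers = 9.9.
Difference: 2 vs 9.9 → market B is larger by 7.9.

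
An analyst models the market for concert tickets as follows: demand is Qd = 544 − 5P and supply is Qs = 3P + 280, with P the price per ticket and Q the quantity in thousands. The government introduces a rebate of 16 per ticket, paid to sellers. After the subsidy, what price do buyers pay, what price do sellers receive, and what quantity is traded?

Buyers pay 27; sellers receive 43; quantity = 409.

Before the subsidy: set 544 − 5P = 3P + 280 → P* = 33, Q* = 379.
With a per-unit subsidy paid to sellers, each receives P + 16 per unit sold, so supply becomes Qs = 3(P + 16) + 280.
New equilibrium: buyers pay 27, sellers receive 43, Q = 409. (Wedge: Pb − Ps = −16.)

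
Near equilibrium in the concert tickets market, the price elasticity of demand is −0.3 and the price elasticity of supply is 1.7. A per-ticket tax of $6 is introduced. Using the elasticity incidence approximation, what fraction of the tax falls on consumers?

Incidence ratio: consumers' share ≈ εs / (εs + |εd|) = 1.7 / (1.7 + 0.3) = 0.85.
Supply is the more elastic side, so consumers bear the larger share.

Consumers' share ≈ 0.85.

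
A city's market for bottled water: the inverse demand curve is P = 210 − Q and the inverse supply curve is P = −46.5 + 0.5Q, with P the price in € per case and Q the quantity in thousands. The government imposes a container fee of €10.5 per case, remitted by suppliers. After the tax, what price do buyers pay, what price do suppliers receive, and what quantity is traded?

Buyers pay €46; suppliers receive €35.5; quantity = 164.

Inverting to Q(P) form: Qd = 210 − P; Qs = 2P + 93.
Before the tax: set 210 − P = 2P + 93 → P* = €39, Q* = 171.
With the tax collected from suppliers, supply shifts: Qs = 2(P − 10.5) + 93.
Solving gives Q = 164 with buyers paying €46 and suppliers receiving €35.5 (the €10.5 wedge).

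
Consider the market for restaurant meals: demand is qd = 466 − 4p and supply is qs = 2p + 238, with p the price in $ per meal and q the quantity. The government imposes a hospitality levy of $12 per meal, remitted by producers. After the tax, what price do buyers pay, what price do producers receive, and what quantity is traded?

Without the tax, 466 − 4p = 2p + 238 gives 6p = 228, so p* = $38 and q* = 314.
With the tax collected from producers, supply shifts: qs = 2(p − 12) + 238.
New equilibrium: buyers pay $42, producers receive $30, q = 298. (Wedge: pb − ps = 12.)
The less price-elastic side of the market bears the larger share of a per-unit tax.

Buyers pay $42; producers receive $30; quantity = 298.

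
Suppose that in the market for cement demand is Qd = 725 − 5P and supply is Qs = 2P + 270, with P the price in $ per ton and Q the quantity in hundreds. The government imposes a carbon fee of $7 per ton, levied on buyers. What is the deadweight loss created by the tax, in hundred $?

Deadweight loss = $35 hundred.

Before the tax: set 725 − 5P = 2P + 270 → P* = $65, Q* = 400.
With the tax collected from buyers, demand (in seller-price terms) shifts: Qd = 725 − 5(P + 7).
Solving gives Q = 390 with buyers paying $67 and producers receiving $60 (the $7 wedge).
Quantity falls by |ΔQ| = |400 − 390| = 10.
DWL = ½ · t · |ΔQ| = ½ · 7 · 10 = $35.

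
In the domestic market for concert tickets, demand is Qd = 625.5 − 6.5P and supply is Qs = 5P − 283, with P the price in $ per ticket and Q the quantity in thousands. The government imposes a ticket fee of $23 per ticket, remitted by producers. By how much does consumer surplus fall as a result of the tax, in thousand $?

Consumer surplus falls by $795 thousand.

Without the tax, 625.5 − 6.5P = 5P − 283 gives 11.5P = 908.5, so P* = $79 and Q* = 112.
With the tax collected from producers, supply shifts: Qs = 5(P − 23) − 283.
New equilibrium: consumers pay $89, producers receive $66, Q = 47. (Wedge: Pb − Ps = 23.)
ΔCS is the trapezoid between Q = 47 and Q = 112 of height $10: ½ · (112 + 47) · 10 = $795.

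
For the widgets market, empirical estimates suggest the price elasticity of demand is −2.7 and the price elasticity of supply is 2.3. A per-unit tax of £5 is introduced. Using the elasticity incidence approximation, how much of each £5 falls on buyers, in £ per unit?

Incidence ratio: buyers' share ≈ εs / (εs + |εd|) = 2.3 / (2.3 + 2.7) = 0.46.
So buyers bear ≈ 0.46 × £5 = £2.3; suppliers bear £2.7.

Buyers bear ≈ £2.3 per unit.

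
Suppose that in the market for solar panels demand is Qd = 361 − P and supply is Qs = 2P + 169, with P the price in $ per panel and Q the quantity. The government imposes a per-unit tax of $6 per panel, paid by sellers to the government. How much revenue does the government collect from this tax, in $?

Without the tax, 361 − P = 2P + 169 gives 3P = 192, so P* = $64 and Q* = 297.
With the tax collected from sellers, supply shifts: Qs = 2(P − 6) + 169.
New equilibrium: buyers pay $68, sellers receive $62, Q = 293. (Wedge: Pb − Ps = 6.)
Revenue = t · Q = 6 · 293 = $1758.

Tax revenue = $1758.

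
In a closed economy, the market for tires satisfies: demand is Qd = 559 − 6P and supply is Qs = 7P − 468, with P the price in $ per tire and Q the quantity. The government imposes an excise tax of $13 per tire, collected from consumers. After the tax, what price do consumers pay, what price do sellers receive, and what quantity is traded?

Consumers pay $86; sellers receive $73; quantity = 43.

Before the tax: set 559 − 6P = 7P − 468 → P* = $79, Q* = 85.
With the tax collected from consumers, demand (in seller-price terms) shifts: Qd = 559 − 6(P + 13).
New equilibrium: consumers pay $86, sellers receive $73, Q = 43. (Wedge: Pb − Ps = 13.)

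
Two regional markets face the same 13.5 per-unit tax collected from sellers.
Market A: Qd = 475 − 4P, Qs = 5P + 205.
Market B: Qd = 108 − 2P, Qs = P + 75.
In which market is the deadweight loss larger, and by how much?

Market A: pre-tax P* = 30, Q* = 355; post-tax Q = 325; deadweight loss = 202.5.
Market B: pre-tax P* = 11, Q* = 86; post-tax Q = 77; deadweight loss = 60.75.
Difference: 202.5 vs 60.75 → market A is larger by 141.75.

Market A, by 141.75.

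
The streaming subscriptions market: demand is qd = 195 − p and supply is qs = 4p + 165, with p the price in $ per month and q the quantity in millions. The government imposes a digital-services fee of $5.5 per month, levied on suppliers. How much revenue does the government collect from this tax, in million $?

Without the tax, 195 − p = 4p + 165 gives 5p = 30, so p* = $6 and q* = 189.
With the tax collected from suppliers, supply shifts: qs = 4(p − 5.5) + 165.
New equilibrium: consumers pay $10.4, suppliers receive $4.9, q = 184.6. (Wedge: pb − ps = 5.5.)
Revenue = t · Q = 5.5 · 184.6 = $1015.3.

Tax revenue = $1015.3 million.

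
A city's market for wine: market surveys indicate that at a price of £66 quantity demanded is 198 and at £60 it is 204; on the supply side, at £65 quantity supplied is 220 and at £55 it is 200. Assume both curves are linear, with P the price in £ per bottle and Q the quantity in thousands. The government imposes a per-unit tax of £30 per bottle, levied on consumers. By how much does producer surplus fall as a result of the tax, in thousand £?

Demand slope: (204 − 198)/(60 − 66) = -1, so Qd = 264 − P.
Supply slope: (200 − 220)/(55 − 65) = 2, so Qs = 2P + 90.
Without the tax, 264 − P = 2P + 90 gives 3P = 174, so P* = £58 and Q* = 206.
With the tax collected from consumers, demand (in seller-price terms) shifts: Qd = 264 − (P + 30).
Solving gives Q = 186 with consumers paying £78 and sellers receiving £48 (the £30 wedge).
ΔPS is the trapezoid between Q = 186 and Q = 206 of height £10: ½ · (206 + 186) · 10 = £1960.

Producer surplus falls by £1960 thousand.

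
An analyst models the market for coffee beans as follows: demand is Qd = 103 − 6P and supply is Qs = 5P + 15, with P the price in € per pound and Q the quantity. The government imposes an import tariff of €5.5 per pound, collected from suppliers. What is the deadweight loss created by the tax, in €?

Deadweight loss = €41.25.

Without the tax, 103 − 6P = 5P + 15 gives 11P = 88, so P* = €8 and Q* = 55.
With the tax collected from suppliers, supply shifts: Qs = 5(P − 5.5) + 15.
New equilibrium: buyers pay €10.5, suppliers receive €5, Q = 40. (Wedge: Pb − Ps = 5.5.)
Quantity falls by |ΔQ| = |55 − 40| = 15.
DWL = ½ · t · |ΔQ| = ½ · 5.5 · 15 = €41.25.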